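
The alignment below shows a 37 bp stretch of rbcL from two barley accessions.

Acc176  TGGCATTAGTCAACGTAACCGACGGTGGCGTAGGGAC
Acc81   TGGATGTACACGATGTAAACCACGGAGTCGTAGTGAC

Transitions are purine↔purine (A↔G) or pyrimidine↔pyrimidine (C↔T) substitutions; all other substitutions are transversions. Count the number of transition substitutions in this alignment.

2

The sequences differ at positions 4 (C/A, transversion), 5 (A/T, transversion), 6 (T/G, transversion), 9 (G/C, transversion), 10 (T/A, transversion), 12 (A/G, transition), 14 (C/T, transition), 19 (C/A, transversion), 21 (G/C, transversion), 26 (T/A, transversion), 28 (G/T, transversion), 34 (G/T, transversion).
Of the 12 differences, 2 transitions and 10 transversions, so the answer is 2.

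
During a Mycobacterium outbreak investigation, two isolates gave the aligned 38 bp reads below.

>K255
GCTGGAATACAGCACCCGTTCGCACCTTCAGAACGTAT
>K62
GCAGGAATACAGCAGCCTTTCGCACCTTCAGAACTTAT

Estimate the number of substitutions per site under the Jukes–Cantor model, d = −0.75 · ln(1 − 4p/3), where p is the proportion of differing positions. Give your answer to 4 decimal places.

0.1134

Mismatches occur at site 3 (T/A), site 15 (C/G), site 18 (G/T), site 35 (G/T).
p = 4/38 = 0.105263.
d = −0.75 · ln(1 − (4/3)·0.105263) = −0.75 · ln(0.859649) = −0.75 · (-0.151231) = 0.1134.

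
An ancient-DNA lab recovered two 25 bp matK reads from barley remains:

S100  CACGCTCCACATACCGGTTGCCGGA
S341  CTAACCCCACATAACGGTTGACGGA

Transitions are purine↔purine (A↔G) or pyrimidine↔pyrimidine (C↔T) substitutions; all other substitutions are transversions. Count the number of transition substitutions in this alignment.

2

Differing sites — 2:A/T (Tv); 3:C/A (Tv); 4:G/A (Ti); 6:T/C (Ti); 14:C/A (Tv); 21:C/A (Tv).
Of the 6 differences, 2 transitions and 4 transversions, so the answer is 2.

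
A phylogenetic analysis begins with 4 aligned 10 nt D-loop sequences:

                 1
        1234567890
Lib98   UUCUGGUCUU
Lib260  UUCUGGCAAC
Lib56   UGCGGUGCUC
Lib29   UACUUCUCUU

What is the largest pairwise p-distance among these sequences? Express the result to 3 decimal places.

0.700

Pairwise Hamming distances:
  Lib98 vs Lib260: 4
  Lib98 vs Lib56: 5
  Lib98 vs Lib29: 3
  Lib260 vs Lib56: 6
  Lib260 vs Lib29: 7
  Lib56 vs Lib29: 6
The largest is 7 mismatches, between Lib260 and Lib29; p = 7/10 = 0.700.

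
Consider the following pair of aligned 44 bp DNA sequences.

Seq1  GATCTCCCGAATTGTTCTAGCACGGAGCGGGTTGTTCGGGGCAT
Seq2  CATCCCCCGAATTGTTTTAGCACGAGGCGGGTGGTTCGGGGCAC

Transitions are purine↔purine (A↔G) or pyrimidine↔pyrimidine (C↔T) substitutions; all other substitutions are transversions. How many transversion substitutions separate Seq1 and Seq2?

Differing sites — 1:G/C (Tv); 5:T/C (Ti); 17:C/T (Ti); 25:G/A (Ti); 26:A/G (Ti); 33:T/G (Tv); 44:T/C (Ti).
Of the 7 differences, 5 transitions and 2 transversions, so the answer is 2.

2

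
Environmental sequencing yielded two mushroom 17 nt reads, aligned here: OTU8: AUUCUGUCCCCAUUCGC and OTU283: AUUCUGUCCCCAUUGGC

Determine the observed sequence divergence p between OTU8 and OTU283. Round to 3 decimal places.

0.059

The sequences differ at position 15 (C/G).
There are 1 differences over 17 sites, so p = 1/17 = 0.059.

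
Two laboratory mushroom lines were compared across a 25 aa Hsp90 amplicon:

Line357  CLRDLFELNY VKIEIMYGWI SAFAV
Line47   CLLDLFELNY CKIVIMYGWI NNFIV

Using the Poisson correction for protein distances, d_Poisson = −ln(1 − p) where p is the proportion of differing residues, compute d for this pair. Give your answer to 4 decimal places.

Differing sites — 3:R/L; 11:V/C; 14:E/V; 21:S/N; 22:A/N; 24:A/I.
p = 6/25 = 0.240000.
d = −ln(1 − 0.240000) = −ln(0.760000) = 0.2744.

0.2744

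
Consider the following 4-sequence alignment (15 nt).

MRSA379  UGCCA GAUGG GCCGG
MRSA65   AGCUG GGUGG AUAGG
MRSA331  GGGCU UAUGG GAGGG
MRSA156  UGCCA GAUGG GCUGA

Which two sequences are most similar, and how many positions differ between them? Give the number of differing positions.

2

Pairwise Hamming distances:
  MRSA379 vs MRSA65: 7
  MRSA379 vs MRSA331: 6
  MRSA379 vs MRSA156: 2
  MRSA65 vs MRSA331: 9
  MRSA65 vs MRSA156: 8
  MRSA331 vs MRSA156: 7
The smallest is 2, between MRSA379 and MRSA156.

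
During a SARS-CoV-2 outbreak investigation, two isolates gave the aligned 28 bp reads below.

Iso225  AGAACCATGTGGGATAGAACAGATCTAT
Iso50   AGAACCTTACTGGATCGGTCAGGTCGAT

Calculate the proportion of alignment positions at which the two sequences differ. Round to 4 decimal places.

0.3214

Differing sites — 7:A/T; 9:G/A; 10:T/C; 11:G/T; 16:A/C; 18:A/G; 19:A/T; 23:A/G; 26:T/G.
There are 9 differences over 28 sites, so p = 9/28 = 0.3214.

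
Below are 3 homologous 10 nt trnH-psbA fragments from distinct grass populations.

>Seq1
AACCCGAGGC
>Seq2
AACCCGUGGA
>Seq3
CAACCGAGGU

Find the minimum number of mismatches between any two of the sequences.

Pairwise Hamming distances:
  Seq1 vs Seq2: 2
  Seq1 vs Seq3: 3
  Seq2 vs Seq3: 4
The smallest is 2, between Seq1 and Seq2.

2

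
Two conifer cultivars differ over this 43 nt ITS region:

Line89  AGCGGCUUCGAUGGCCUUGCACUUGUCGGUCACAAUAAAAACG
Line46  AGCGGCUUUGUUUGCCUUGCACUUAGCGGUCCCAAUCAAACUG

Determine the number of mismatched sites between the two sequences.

Mismatches occur at site 9 (C/U), site 11 (A/U), site 13 (G/U), site 25 (G/A), site 26 (U/G), site 32 (A/C), site 37 (A/C), site 41 (A/C), site 42 (C/U).
That gives 9 mismatches out of 43 aligned sites, so the Hamming distance is 9.

9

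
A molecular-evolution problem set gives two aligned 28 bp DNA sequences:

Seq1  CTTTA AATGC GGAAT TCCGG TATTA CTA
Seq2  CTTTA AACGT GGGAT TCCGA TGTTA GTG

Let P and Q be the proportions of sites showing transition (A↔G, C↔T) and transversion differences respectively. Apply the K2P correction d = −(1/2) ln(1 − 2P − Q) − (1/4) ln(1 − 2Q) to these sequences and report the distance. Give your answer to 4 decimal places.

Mismatches occur at site 8 (T↔C, transition), site 10 (C↔T, transition), site 13 (A↔G, transition), site 20 (G↔A, transition), site 22 (A↔G, transition), site 26 (C↔G, transversion), site 28 (A↔G, transition).
Of the 7 differences, 6 transitions and 1 transversion over 28 sites: P = 6/28 = 0.214286, Q = 1/28 = 0.035714.
d = −0.5·ln(0.535714) − 0.25·ln(0.928572) = −0.5·(-0.624155) − 0.25·(-0.074107) = 0.3306.

0.3306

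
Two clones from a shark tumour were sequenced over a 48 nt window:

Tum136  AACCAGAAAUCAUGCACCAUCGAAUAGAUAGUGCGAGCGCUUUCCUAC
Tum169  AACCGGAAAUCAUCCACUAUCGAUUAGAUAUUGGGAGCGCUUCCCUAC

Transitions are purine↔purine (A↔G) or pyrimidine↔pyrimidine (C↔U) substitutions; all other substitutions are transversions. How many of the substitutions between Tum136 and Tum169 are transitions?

3

The sequences differ at positions 5 (A/G, transition), 14 (G/C, transversion), 18 (C/U, transition), 24 (A/U, transversion), 31 (G/U, transversion), 34 (C/G, transversion), 43 (U/C, transition).
Of the 7 differences, 3 transitions and 4 transversions, so the answer is 3.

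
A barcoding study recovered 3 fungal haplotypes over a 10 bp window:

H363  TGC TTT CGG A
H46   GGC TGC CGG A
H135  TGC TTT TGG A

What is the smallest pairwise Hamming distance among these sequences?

1

Pairwise Hamming distances:
  H363 vs H46: 3
  H363 vs H135: 1
  H46 vs H135: 4
The smallest is 1, between H363 and H135.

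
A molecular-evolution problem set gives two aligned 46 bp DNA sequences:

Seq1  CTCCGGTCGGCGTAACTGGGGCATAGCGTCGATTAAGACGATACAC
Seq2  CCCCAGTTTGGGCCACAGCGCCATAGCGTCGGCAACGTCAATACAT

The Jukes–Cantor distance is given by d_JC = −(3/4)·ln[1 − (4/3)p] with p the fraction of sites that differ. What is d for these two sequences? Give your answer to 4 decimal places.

0.5091

Mismatches occur at site 2 (T/C), site 5 (G/A), site 8 (C/T), site 9 (G/T), site 11 (C/G), site 13 (T/C), site 14 (A/C), site 17 (T/A), site 19 (G/C), site 21 (G/C), site 32 (A/G), site 33 (T/C), site 34 (T/A), site 36 (A/C), site 38 (A/T), site 40 (G/A), site 46 (C/T).
p = 17/46 = 0.369565.
d = −0.75 · ln(1 − (4/3)·0.369565) = −0.75 · ln(0.507247) = −0.75 · (-0.678757) = 0.5091.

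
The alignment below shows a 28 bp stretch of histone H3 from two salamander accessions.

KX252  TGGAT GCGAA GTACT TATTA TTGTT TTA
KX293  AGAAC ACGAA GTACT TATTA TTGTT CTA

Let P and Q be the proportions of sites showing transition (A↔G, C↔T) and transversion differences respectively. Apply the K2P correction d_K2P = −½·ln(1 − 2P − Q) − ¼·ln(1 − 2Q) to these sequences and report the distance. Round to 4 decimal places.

The sequences differ at positions 1 (T/A, transversion), 3 (G/A, transition), 5 (T/C, transition), 6 (G/A, transition), 26 (T/C, transition).
Of the 5 differences, 4 transitions and 1 transversion over 28 sites: P = 4/28 = 0.142857, Q = 1/28 = 0.035714.
d = −0.5·ln(0.678572) − 0.25·ln(0.928572) = −0.5·(-0.387765) − 0.25·(-0.074107) = 0.2124.

0.2124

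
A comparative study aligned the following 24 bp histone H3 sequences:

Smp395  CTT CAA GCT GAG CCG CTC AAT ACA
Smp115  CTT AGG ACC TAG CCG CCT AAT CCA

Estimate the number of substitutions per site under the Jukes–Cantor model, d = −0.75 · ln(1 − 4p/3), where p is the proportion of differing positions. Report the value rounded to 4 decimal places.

The sequences differ at positions 4 (C/A), 5 (A/G), 6 (A/G), 7 (G/A), 9 (T/C), 10 (G/T), 17 (T/C), 18 (C/T), 22 (A/C).
p = 9/24 = 0.375000.
d = −0.75 · ln(1 − (4/3)·0.375000) = −0.75 · ln(0.500000) = −0.75 · (-0.693147) = 0.5199.

0.5199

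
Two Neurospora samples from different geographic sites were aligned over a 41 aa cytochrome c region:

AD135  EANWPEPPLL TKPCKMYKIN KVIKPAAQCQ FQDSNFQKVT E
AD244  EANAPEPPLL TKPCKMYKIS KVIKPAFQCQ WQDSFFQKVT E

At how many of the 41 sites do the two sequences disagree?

Differing sites — 4:W/A; 20:N/S; 27:A/F; 31:F/W; 35:N/F.
That gives 5 mismatches out of 41 aligned sites, so the Hamming distance is 5.

5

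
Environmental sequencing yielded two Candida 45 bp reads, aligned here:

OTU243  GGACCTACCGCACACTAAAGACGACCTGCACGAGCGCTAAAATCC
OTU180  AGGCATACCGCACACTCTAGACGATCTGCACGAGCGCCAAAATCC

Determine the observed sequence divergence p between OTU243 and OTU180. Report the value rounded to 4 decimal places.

0.1556

Mismatches occur at site 1 (G→A), site 3 (A→G), site 5 (C→A), site 17 (A→C), site 18 (A→T), site 25 (C→T), site 38 (T→C).
There are 7 differences over 45 sites, so p = 7/45 = 0.1556.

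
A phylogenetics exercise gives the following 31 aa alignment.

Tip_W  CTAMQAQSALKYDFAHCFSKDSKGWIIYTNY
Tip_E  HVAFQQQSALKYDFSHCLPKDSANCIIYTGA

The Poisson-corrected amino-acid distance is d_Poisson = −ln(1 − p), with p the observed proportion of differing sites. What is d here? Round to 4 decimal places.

0.4895

The sequences differ at positions 1 (C/H), 2 (T/V), 4 (M/F), 6 (A/Q), 15 (A/S), 18 (F/L), 19 (S/P), 23 (K/A), 24 (G/N), 25 (W/C), 30 (N/G), 31 (Y/A).
p = 12/31 = 0.387097.
d = −ln(1 − 0.387097) = −ln(0.612903) = 0.4895.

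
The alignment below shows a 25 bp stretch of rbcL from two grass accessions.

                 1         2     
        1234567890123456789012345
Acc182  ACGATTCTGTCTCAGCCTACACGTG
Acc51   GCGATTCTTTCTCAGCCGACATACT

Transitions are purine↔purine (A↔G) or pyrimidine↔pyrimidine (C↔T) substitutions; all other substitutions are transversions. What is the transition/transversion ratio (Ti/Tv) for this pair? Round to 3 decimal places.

Mismatches occur at site 1 (A/G, transition), site 9 (G/T, transversion), site 18 (T/G, transversion), site 22 (C/T, transition), site 23 (G/A, transition), site 24 (T/C, transition), site 25 (G/T, transversion).
Of the 7 differences, 4 transitions and 3 transversions, so Ti/Tv = 4/3 = 1.333.

1.333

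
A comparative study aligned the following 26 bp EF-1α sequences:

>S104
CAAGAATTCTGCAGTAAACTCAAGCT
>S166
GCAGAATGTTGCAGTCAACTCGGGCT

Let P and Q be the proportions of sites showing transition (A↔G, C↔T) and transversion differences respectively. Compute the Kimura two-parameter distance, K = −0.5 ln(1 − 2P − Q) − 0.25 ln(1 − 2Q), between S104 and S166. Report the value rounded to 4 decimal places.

Differing sites — 1:C/G (Tv); 2:A/C (Tv); 8:T/G (Tv); 9:C/T (Ti); 16:A/C (Tv); 22:A/G (Ti); 23:A/G (Ti).
Of the 7 differences, 3 transitions and 4 transversions over 26 sites: P = 3/26 = 0.115385, Q = 4/26 = 0.153846.
d = −0.5·ln(0.615384) − 0.25·ln(0.692308) = −0.5·(-0.485509) − 0.25·(-0.367724) = 0.3347.

0.3347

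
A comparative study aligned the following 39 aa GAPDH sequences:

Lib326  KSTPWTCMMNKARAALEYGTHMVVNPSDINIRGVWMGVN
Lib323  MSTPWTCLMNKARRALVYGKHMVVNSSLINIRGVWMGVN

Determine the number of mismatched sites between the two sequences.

The sequences differ at positions 1 (K/M), 8 (M/L), 14 (A/R), 17 (E/V), 20 (T/K), 26 (P/S), 28 (D/L).
That gives 7 mismatches out of 39 aligned sites, so the Hamming distance is 7.

7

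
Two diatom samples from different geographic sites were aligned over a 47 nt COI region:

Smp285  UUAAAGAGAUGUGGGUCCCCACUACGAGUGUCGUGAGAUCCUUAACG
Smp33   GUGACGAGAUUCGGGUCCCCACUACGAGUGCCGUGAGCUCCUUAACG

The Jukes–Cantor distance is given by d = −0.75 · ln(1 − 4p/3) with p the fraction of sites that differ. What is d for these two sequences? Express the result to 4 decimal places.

Differing sites — 1:U/G; 3:A/G; 5:A/C; 11:G/U; 12:U/C; 31:U/C; 38:A/C.
p = 7/47 = 0.148936.
d = −0.75 · ln(1 − (4/3)·0.148936) = −0.75 · ln(0.801419) = −0.75 · (-0.221371) = 0.1660.

0.1660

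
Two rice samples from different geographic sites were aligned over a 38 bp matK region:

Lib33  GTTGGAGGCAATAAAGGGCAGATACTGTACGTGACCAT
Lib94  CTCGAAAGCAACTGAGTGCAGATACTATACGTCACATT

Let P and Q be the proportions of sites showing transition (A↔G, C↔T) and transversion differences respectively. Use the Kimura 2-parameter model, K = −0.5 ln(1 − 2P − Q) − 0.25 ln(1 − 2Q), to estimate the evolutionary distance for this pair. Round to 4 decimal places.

0.4158

Mismatches occur at site 1 (G↔C, transversion), site 3 (T↔C, transition), site 5 (G↔A, transition), site 7 (G↔A, transition), site 12 (T↔C, transition), site 13 (A↔T, transversion), site 14 (A↔G, transition), site 17 (G↔T, transversion), site 27 (G↔A, transition), site 33 (G↔C, transversion), site 36 (C↔A, transversion), site 37 (A↔T, transversion).
Of the 12 differences, 6 transitions and 6 transversions over 38 sites: P = 6/38 = 0.157895, Q = 6/38 = 0.157895.
d = −0.5·ln(0.526315) − 0.25·ln(0.684210) = −0.5·(-0.641855) − 0.25·(-0.379490) = 0.4158.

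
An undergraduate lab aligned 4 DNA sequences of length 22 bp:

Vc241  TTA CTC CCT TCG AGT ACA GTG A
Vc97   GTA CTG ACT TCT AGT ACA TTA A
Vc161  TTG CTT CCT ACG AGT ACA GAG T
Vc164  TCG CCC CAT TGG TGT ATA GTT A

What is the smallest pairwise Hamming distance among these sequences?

Pairwise Hamming distances:
  Vc241 vs Vc97: 6
  Vc241 vs Vc161: 5
  Vc241 vs Vc164: 8
  Vc97 vs Vc161: 10
  Vc97 vs Vc164: 13
  Vc161 vs Vc164: 11
The smallest is 5, between Vc241 and Vc161.

5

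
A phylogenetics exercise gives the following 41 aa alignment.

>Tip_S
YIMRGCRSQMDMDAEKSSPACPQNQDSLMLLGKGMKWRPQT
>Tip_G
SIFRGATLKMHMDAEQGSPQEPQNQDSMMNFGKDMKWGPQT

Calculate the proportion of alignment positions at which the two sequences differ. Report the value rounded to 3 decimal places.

Differing sites — 1:Y/S; 3:M/F; 6:C/A; 7:R/T; 8:S/L; 9:Q/K; 11:D/H; 16:K/Q; 17:S/G; 20:A/Q; 21:C/E; 28:L/M; 30:L/N; 31:L/F; 34:G/D; 38:R/G.
There are 16 differences over 41 sites, so p = 16/41 = 0.390.

0.390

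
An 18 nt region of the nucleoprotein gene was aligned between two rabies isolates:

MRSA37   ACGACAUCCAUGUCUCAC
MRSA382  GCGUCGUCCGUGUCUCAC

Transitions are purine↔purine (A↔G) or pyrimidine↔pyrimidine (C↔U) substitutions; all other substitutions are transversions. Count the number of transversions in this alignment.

1

Differing sites — 1:A/G (Ti); 4:A/U (Tv); 6:A/G (Ti); 10:A/G (Ti).
Of the 4 differences, 3 transitions and 1 transversion, so the answer is 1.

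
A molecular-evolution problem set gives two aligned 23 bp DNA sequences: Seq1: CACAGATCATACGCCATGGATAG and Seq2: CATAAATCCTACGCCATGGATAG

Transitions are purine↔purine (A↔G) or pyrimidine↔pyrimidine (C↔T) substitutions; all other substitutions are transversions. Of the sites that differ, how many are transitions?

2

The sequences differ at positions 3 (C/T, transition), 5 (G/A, transition), 9 (A/C, transversion).
Of the 3 differences, 2 transitions and 1 transversion, so the answer is 2.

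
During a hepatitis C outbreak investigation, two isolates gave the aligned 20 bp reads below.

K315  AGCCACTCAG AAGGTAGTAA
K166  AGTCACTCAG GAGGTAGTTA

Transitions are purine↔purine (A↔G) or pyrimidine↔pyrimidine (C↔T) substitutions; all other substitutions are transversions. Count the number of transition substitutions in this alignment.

Differing sites — 3:C/T (Ti); 11:A/G (Ti); 19:A/T (Tv).
Of the 3 differences, 2 transitions and 1 transversion, so the answer is 2.

2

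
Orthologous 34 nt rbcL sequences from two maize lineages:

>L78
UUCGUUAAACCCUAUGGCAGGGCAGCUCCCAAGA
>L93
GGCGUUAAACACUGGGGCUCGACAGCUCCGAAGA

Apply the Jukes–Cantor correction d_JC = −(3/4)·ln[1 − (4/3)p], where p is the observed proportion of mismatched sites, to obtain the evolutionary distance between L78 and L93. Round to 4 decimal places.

The sequences differ at positions 1 (U/G), 2 (U/G), 11 (C/A), 14 (A/G), 15 (U/G), 19 (A/U), 20 (G/C), 22 (G/A), 30 (C/G).
p = 9/34 = 0.264706.
d = −0.75 · ln(1 − (4/3)·0.264706) = −0.75 · ln(0.647059) = −0.75 · (-0.435318) = 0.3265.

0.3265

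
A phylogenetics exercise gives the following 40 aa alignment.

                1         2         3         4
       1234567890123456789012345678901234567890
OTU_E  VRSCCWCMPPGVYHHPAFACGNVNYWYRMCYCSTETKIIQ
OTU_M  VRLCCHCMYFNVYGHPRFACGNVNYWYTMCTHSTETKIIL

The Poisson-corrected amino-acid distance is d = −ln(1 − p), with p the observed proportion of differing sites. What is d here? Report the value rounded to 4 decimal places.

Differing sites — 3:S/L; 6:W/H; 9:P/Y; 10:P/F; 11:G/N; 14:H/G; 17:A/R; 28:R/T; 31:Y/T; 32:C/H; 40:Q/L.
p = 11/40 = 0.275000.
d = −ln(1 − 0.275000) = −ln(0.725000) = 0.3216.

0.3216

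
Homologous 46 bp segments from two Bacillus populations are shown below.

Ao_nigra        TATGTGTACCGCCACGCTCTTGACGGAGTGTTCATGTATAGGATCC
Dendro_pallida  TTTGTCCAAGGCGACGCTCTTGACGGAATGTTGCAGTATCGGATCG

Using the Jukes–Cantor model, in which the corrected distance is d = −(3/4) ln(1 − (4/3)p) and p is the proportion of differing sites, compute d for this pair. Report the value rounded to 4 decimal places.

0.3206

Differing sites — 2:A/T; 6:G/C; 7:T/C; 9:C/A; 10:C/G; 13:C/G; 28:G/A; 33:C/G; 34:A/C; 35:T/A; 40:A/C; 46:C/G.
p = 12/46 = 0.260870.
d = −0.75 · ln(1 − (4/3)·0.260870) = −0.75 · ln(0.652173) = −0.75 · (-0.427445) = 0.3206.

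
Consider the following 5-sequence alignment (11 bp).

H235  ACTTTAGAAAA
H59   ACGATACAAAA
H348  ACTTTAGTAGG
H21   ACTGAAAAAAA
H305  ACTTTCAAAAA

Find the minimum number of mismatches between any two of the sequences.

Pairwise Hamming distances:
  H235 vs H59: 3
  H235 vs H348: 3
  H235 vs H21: 3
  H235 vs H305: 2
  H59 vs H348: 6
  H59 vs H21: 4
  H59 vs H305: 4
  H348 vs H21: 6
  H348 vs H305: 5
  H21 vs H305: 3
The smallest is 2, between H235 and H305.

2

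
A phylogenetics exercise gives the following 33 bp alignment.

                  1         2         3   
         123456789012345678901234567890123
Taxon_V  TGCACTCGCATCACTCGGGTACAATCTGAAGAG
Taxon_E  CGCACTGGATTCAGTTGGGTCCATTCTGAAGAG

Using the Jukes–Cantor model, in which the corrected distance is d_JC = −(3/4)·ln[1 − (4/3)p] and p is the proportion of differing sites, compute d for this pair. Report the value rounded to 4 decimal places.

The sequences differ at positions 1 (T/C), 7 (C/G), 9 (C/A), 10 (A/T), 14 (C/G), 16 (C/T), 21 (A/C), 24 (A/T).
p = 8/33 = 0.242424.
d = −0.75 · ln(1 − (4/3)·0.242424) = −0.75 · ln(0.676768) = −0.75 · (-0.390427) = 0.2928.

0.2928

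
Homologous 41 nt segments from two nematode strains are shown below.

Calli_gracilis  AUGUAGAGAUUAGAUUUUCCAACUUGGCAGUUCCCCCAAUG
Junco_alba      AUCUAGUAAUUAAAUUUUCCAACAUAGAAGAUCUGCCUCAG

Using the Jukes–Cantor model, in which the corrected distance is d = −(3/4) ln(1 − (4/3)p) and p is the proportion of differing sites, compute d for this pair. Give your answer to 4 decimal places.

0.4121

Differing sites — 3:G/C; 7:A/U; 8:G/A; 13:G/A; 24:U/A; 26:G/A; 28:C/A; 31:U/A; 34:C/U; 35:C/G; 38:A/U; 39:A/C; 40:U/A.
p = 13/41 = 0.317073.
d = −0.75 · ln(1 − (4/3)·0.317073) = −0.75 · ln(0.577236) = −0.75 · (-0.549504) = 0.4121.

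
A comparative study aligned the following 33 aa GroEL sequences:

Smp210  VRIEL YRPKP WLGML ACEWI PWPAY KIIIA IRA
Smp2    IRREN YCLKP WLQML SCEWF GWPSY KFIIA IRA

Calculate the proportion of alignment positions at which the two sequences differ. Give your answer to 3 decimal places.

Differing sites — 1:V/I; 3:I/R; 5:L/N; 7:R/C; 8:P/L; 13:G/Q; 16:A/S; 20:I/F; 21:P/G; 24:A/S; 27:I/F.
There are 11 differences over 33 sites, so p = 11/33 = 0.333.

0.333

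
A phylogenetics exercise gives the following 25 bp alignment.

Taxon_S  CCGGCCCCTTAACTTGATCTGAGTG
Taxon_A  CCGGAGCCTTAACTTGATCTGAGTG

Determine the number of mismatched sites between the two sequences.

Mismatches occur at site 5 (C/A), site 6 (C/G).
That gives 2 mismatches out of 25 aligned sites, so the Hamming distance is 2.

2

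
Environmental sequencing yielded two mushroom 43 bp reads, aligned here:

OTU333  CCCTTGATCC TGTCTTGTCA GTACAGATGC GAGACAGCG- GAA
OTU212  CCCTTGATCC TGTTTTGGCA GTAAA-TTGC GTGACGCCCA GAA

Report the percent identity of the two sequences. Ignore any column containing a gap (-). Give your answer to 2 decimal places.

Excluding the 2 gap columns leaves 41 comparable sites.
The sequences differ at positions 14 (C/T), 18 (T/G), 24 (C/A), 27 (A/T), 32 (A/T), 36 (A/G), 37 (G/C), 39 (G/C).
33 of the 41 comparable sites match, so the percent identity is 33/41 × 100 = 80.49%.

80.49%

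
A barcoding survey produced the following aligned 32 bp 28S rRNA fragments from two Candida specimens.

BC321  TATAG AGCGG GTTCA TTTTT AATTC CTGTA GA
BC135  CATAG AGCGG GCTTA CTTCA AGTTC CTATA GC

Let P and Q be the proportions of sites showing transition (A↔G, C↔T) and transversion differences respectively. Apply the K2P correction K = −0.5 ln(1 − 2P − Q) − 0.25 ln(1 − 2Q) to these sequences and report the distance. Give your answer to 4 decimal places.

Mismatches occur at site 1 (T→C, transition), site 12 (T→C, transition), site 14 (C→T, transition), site 16 (T→C, transition), site 19 (T→C, transition), site 20 (T→A, transversion), site 22 (A→G, transition), site 28 (G→A, transition), site 32 (A→C, transversion).
Of the 9 differences, 7 transitions and 2 transversions over 32 sites: P = 7/32 = 0.218750, Q = 2/32 = 0.062500.
d = −0.5·ln(0.500000) − 0.25·ln(0.875000) = −0.5·(-0.693147) − 0.25·(-0.133531) = 0.3800.

0.3800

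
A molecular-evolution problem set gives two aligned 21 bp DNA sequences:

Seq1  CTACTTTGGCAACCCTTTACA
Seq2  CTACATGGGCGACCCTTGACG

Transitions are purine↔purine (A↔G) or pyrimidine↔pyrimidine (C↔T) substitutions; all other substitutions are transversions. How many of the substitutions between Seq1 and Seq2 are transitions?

2

The sequences differ at positions 5 (T/A, transversion), 7 (T/G, transversion), 11 (A/G, transition), 18 (T/G, transversion), 21 (A/G, transition).
Of the 5 differences, 2 transitions and 3 transversions, so the answer is 2.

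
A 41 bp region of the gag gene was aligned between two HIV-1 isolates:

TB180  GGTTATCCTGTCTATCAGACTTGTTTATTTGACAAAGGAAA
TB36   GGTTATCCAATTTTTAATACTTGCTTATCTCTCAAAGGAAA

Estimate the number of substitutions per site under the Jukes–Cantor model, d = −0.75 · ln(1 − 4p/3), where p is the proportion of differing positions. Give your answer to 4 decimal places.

Mismatches occur at site 9 (T→A), site 10 (G→A), site 12 (C→T), site 14 (A→T), site 16 (C→A), site 18 (G→T), site 24 (T→C), site 29 (T→C), site 31 (G→C), site 32 (A→T).
p = 10/41 = 0.243902.
d = −0.75 · ln(1 − (4/3)·0.243902) = −0.75 · ln(0.674797) = −0.75 · (-0.393343) = 0.2950.

0.2950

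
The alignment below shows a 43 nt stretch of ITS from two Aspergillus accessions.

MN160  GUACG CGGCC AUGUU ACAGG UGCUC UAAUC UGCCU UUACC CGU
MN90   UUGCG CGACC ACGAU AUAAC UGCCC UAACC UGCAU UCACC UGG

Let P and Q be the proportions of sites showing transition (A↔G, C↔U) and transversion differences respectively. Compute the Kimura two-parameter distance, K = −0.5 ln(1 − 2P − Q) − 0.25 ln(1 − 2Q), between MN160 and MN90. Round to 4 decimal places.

The sequences differ at positions 1 (G/U, transversion), 3 (A/G, transition), 8 (G/A, transition), 12 (U/C, transition), 14 (U/A, transversion), 17 (C/U, transition), 19 (G/A, transition), 20 (G/C, transversion), 24 (U/C, transition), 29 (U/C, transition), 34 (C/A, transversion), 37 (U/C, transition), 41 (C/U, transition), 43 (U/G, transversion).
Of the 14 differences, 9 transitions and 5 transversions over 43 sites: P = 9/43 = 0.209302, Q = 5/43 = 0.116279.
d = −0.5·ln(0.465117) − 0.25·ln(0.767442) = −0.5·(-0.765466) − 0.25·(-0.264692) = 0.4489.

0.4489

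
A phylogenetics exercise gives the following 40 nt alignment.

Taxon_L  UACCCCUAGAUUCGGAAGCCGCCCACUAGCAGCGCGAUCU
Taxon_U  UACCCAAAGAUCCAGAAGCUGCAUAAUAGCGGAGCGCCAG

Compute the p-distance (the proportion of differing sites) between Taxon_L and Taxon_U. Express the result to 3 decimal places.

Differing sites — 6:C/A; 7:U/A; 12:U/C; 14:G/A; 20:C/U; 23:C/A; 24:C/U; 26:C/A; 31:A/G; 33:C/A; 37:A/C; 38:U/C; 39:C/A; 40:U/G.
There are 14 differences over 40 sites, so p = 14/40 = 0.350.

0.350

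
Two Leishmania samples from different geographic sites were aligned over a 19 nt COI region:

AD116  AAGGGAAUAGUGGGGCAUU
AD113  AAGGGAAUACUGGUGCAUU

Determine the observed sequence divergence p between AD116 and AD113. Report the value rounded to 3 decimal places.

0.105

Mismatches occur at site 10 (G→C), site 14 (G→U).
There are 2 differences over 19 sites, so p = 2/19 = 0.105.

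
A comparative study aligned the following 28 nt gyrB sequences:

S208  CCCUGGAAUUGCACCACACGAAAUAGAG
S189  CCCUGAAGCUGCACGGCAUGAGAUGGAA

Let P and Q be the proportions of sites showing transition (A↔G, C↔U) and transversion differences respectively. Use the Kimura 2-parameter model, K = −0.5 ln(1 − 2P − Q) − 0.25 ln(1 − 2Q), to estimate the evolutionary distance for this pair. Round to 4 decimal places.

0.4857

Differing sites — 6:G/A (Ti); 8:A/G (Ti); 9:U/C (Ti); 15:C/G (Tv); 16:A/G (Ti); 19:C/U (Ti); 22:A/G (Ti); 25:A/G (Ti); 28:G/A (Ti).
Of the 9 differences, 8 transitions and 1 transversion over 28 sites: P = 8/28 = 0.285714, Q = 1/28 = 0.035714.
d = −0.5·ln(0.392858) − 0.25·ln(0.928572) = −0.5·(-0.934307) − 0.25·(-0.074107) = 0.4857.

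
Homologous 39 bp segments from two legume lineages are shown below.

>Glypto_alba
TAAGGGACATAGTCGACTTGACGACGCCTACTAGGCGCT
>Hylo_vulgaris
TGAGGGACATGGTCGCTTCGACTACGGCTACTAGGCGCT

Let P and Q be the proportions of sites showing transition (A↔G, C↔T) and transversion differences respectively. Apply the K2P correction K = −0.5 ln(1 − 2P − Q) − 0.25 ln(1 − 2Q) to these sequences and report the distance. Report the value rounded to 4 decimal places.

Differing sites — 2:A/G (Ti); 11:A/G (Ti); 16:A/C (Tv); 17:C/T (Ti); 19:T/C (Ti); 23:G/T (Tv); 27:C/G (Tv).
Of the 7 differences, 4 transitions and 3 transversions over 39 sites: P = 4/39 = 0.102564, Q = 3/39 = 0.076923.
d = −0.5·ln(0.717949) − 0.25·ln(0.846154) = −0.5·(-0.331357) − 0.25·(-0.167054) = 0.2074.

0.2074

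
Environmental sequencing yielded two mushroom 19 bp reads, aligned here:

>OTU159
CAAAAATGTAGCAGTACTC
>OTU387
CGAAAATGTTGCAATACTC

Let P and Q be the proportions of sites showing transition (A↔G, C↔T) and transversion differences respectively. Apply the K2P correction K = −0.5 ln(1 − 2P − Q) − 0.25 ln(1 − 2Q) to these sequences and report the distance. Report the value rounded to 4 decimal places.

0.1805

Mismatches occur at site 2 (A/G, transition), site 10 (A/T, transversion), site 14 (G/A, transition).
Of the 3 differences, 2 transitions and 1 transversion over 19 sites: P = 2/19 = 0.105263, Q = 1/19 = 0.052632.
d = −0.5·ln(0.736842) − 0.25·ln(0.894736) = −0.5·(-0.305382) − 0.25·(-0.111227) = 0.1805.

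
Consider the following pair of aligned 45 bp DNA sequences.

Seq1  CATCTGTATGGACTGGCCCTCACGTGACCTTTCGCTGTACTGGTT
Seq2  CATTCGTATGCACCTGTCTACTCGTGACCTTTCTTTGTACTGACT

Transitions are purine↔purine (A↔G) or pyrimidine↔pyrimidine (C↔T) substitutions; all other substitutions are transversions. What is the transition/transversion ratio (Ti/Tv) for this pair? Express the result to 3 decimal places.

1.600

Differing sites — 4:C/T (Ti); 5:T/C (Ti); 11:G/C (Tv); 14:T/C (Ti); 15:G/T (Tv); 17:C/T (Ti); 19:C/T (Ti); 20:T/A (Tv); 22:A/T (Tv); 34:G/T (Tv); 35:C/T (Ti); 43:G/A (Ti); 44:T/C (Ti).
Of the 13 differences, 8 transitions and 5 transversions, so Ti/Tv = 8/5 = 1.600.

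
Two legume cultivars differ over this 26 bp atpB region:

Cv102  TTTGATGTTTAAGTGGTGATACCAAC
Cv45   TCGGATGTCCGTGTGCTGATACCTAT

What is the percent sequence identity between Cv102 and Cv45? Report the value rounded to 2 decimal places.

65.38%

Mismatches occur at site 2 (T/C), site 3 (T/G), site 9 (T/C), site 10 (T/C), site 11 (A/G), site 12 (A/T), site 16 (G/C), site 24 (A/T), site 26 (C/T).
17 of the 26 sites match, so the percent identity is 17/26 × 100 = 65.38%.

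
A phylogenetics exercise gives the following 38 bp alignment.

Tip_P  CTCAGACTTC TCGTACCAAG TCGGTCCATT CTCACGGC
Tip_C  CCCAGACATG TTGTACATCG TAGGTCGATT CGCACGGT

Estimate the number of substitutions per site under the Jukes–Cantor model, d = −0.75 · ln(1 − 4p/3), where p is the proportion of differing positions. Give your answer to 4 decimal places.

0.3658

Differing sites — 2:T/C; 8:T/A; 10:C/G; 12:C/T; 17:C/A; 18:A/T; 19:A/C; 22:C/A; 27:C/G; 32:T/G; 38:C/T.
p = 11/38 = 0.289474.
d = −0.75 · ln(1 − (4/3)·0.289474) = −0.75 · ln(0.614035) = −0.75 · (-0.487703) = 0.3658.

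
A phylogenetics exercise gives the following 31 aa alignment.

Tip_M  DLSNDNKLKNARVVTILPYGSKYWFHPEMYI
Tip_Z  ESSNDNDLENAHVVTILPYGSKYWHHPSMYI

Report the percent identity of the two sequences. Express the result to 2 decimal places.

Differing sites — 1:D/E; 2:L/S; 7:K/D; 9:K/E; 12:R/H; 25:F/H; 28:E/S.
24 of the 31 sites match, so the percent identity is 24/31 × 100 = 77.42%.

77.42%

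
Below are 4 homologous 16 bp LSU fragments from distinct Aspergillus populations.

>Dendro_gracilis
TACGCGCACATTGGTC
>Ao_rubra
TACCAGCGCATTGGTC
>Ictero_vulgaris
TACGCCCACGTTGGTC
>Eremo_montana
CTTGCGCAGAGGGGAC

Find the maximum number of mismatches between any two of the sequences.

10

Pairwise Hamming distances:
  Dendro_gracilis vs Ao_rubra: 3
  Dendro_gracilis vs Ictero_vulgaris: 2
  Dendro_gracilis vs Eremo_montana: 7
  Ao_rubra vs Ictero_vulgaris: 5
  Ao_rubra vs Eremo_montana: 10
  Ictero_vulgaris vs Eremo_montana: 9
The largest is 10, between Ao_rubra and Eremo_montana.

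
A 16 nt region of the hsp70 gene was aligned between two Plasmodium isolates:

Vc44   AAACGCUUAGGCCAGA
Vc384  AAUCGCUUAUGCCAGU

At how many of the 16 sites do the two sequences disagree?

3

Mismatches occur at site 3 (A↔U), site 10 (G↔U), site 16 (A↔U).
That gives 3 mismatches out of 16 aligned sites, so the Hamming distance is 3.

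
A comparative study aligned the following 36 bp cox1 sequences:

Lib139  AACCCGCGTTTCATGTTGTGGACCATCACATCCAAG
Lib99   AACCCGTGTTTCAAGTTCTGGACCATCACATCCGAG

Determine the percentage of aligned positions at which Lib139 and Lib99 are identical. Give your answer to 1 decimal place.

The sequences differ at positions 7 (C/T), 14 (T/A), 18 (G/C), 34 (A/G).
32 of the 36 sites match, so the percent identity is 32/36 × 100 = 88.9%.

88.9%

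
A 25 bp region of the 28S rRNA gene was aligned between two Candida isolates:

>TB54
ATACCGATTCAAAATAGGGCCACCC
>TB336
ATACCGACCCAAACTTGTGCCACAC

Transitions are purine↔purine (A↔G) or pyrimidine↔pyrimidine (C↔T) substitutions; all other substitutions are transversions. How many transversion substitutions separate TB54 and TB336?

4

The sequences differ at positions 8 (T/C, transition), 9 (T/C, transition), 14 (A/C, transversion), 16 (A/T, transversion), 18 (G/T, transversion), 24 (C/A, transversion).
Of the 6 differences, 2 transitions and 4 transversions, so the answer is 4.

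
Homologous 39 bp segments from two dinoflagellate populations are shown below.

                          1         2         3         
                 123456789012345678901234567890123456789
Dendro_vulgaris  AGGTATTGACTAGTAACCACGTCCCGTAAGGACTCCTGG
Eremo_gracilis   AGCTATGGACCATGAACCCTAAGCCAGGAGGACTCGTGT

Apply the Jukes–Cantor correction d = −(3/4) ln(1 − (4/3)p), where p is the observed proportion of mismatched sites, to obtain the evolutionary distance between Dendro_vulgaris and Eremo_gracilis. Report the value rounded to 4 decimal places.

0.5393

The sequences differ at positions 3 (G/C), 7 (T/G), 11 (T/C), 13 (G/T), 14 (T/G), 19 (A/C), 20 (C/T), 21 (G/A), 22 (T/A), 23 (C/G), 26 (G/A), 27 (T/G), 28 (A/G), 36 (C/G), 39 (G/T).
p = 15/39 = 0.384615.
d = −0.75 · ln(1 − (4/3)·0.384615) = −0.75 · ln(0.487180) = −0.75 · (-0.719122) = 0.5393.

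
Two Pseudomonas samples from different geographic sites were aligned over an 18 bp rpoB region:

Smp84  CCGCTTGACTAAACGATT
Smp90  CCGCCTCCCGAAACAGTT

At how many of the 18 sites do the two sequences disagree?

The sequences differ at positions 5 (T/C), 7 (G/C), 8 (A/C), 10 (T/G), 15 (G/A), 16 (A/G).
That gives 6 mismatches out of 18 aligned sites, so the Hamming distance is 6.

6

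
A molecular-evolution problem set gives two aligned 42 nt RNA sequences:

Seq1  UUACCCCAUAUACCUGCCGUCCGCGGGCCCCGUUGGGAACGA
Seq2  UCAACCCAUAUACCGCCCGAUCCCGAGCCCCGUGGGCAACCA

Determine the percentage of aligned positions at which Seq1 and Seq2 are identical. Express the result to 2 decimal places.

73.81%

Differing sites — 2:U/C; 4:C/A; 15:U/G; 16:G/C; 20:U/A; 21:C/U; 23:G/C; 26:G/A; 34:U/G; 37:G/C; 41:G/C.
31 of the 42 sites match, so the percent identity is 31/42 × 100 = 73.81%.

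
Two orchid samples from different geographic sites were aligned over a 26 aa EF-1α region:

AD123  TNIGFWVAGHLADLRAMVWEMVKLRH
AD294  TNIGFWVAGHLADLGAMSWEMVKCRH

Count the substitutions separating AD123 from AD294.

3

Differing sites — 15:R/G; 18:V/S; 24:L/C.
That gives 3 mismatches out of 26 aligned sites, so the Hamming distance is 3.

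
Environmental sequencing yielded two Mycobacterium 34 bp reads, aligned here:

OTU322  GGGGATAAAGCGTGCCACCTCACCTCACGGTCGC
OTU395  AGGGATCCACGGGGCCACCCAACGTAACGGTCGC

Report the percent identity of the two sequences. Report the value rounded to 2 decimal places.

The sequences differ at positions 1 (G/A), 7 (A/C), 8 (A/C), 10 (G/C), 11 (C/G), 13 (T/G), 20 (T/C), 21 (C/A), 24 (C/G), 26 (C/A).
24 of the 34 sites match, so the percent identity is 24/34 × 100 = 70.59%.

70.59%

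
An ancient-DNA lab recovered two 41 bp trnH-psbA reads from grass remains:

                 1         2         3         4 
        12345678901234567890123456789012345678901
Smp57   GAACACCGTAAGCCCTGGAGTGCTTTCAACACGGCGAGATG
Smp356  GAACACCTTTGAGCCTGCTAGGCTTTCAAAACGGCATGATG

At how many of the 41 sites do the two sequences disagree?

12

Differing sites — 8:G/T; 10:A/T; 11:A/G; 12:G/A; 13:C/G; 18:G/C; 19:A/T; 20:G/A; 21:T/G; 30:C/A; 36:G/A; 37:A/T.
That gives 12 mismatches out of 41 aligned sites, so the Hamming distance is 12.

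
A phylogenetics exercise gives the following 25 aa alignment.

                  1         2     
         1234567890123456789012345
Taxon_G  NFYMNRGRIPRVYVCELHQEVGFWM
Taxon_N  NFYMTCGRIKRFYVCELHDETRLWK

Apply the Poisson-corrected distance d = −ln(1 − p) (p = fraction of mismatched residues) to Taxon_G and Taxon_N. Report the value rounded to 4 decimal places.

0.4463

The sequences differ at positions 5 (N/T), 6 (R/C), 10 (P/K), 12 (V/F), 19 (Q/D), 21 (V/T), 22 (G/R), 23 (F/L), 25 (M/K).
p = 9/25 = 0.360000.
d = −ln(1 − 0.360000) = −ln(0.640000) = 0.4463.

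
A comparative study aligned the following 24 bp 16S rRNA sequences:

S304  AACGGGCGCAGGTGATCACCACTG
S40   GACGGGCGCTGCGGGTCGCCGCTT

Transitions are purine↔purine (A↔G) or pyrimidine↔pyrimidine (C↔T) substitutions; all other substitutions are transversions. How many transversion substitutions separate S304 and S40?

4

Mismatches occur at site 1 (A/G, transition), site 10 (A/T, transversion), site 12 (G/C, transversion), site 13 (T/G, transversion), site 15 (A/G, transition), site 18 (A/G, transition), site 21 (A/G, transition), site 24 (G/T, transversion).
Of the 8 differences, 4 transitions and 4 transversions, so the answer is 4.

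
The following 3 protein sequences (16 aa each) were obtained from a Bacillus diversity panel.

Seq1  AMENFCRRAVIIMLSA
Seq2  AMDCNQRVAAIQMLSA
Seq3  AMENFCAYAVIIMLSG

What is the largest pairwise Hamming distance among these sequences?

9

Pairwise Hamming distances:
  Seq1 vs Seq2: 7
  Seq1 vs Seq3: 3
  Seq2 vs Seq3: 9
The largest is 9, between Seq2 and Seq3.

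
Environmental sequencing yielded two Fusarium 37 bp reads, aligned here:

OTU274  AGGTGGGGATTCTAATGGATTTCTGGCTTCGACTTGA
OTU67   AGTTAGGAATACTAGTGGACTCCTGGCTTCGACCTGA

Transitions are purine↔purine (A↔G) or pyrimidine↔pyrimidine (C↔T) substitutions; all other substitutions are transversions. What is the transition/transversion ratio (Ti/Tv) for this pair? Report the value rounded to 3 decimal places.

3.000

Mismatches occur at site 3 (G→T, transversion), site 5 (G→A, transition), site 8 (G→A, transition), site 11 (T→A, transversion), site 15 (A→G, transition), site 20 (T→C, transition), site 22 (T→C, transition), site 34 (T→C, transition).
Of the 8 differences, 6 transitions and 2 transversions, so Ti/Tv = 6/2 = 3.000.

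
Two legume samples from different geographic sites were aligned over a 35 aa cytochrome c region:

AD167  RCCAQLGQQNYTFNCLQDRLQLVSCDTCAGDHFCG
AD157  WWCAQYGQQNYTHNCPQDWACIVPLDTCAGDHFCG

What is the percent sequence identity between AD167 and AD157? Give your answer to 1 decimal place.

68.6%

Mismatches occur at site 1 (R→W), site 2 (C→W), site 6 (L→Y), site 13 (F→H), site 16 (L→P), site 19 (R→W), site 20 (L→A), site 21 (Q→C), site 22 (L→I), site 24 (S→P), site 25 (C→L).
24 of the 35 sites match, so the percent identity is 24/35 × 100 = 68.6%.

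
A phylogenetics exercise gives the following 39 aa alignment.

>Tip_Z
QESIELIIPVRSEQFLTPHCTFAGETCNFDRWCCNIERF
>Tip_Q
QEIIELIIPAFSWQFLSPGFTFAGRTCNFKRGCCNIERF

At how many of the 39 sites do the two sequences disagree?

Mismatches occur at site 3 (S/I), site 10 (V/A), site 11 (R/F), site 13 (E/W), site 17 (T/S), site 19 (H/G), site 20 (C/F), site 25 (E/R), site 30 (D/K), site 32 (W/G).
That gives 10 mismatches out of 39 aligned sites, so the Hamming distance is 10.

10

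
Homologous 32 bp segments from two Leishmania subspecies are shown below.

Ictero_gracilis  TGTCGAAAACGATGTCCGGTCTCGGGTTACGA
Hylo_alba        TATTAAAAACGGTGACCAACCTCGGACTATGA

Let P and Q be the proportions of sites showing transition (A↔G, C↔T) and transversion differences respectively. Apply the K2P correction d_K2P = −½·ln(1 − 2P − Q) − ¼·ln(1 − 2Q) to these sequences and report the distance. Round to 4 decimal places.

0.5501

The sequences differ at positions 2 (G/A, transition), 4 (C/T, transition), 5 (G/A, transition), 12 (A/G, transition), 15 (T/A, transversion), 18 (G/A, transition), 19 (G/A, transition), 20 (T/C, transition), 26 (G/A, transition), 27 (T/C, transition), 30 (C/T, transition).
Of the 11 differences, 10 transitions and 1 transversion over 32 sites: P = 10/32 = 0.312500, Q = 1/32 = 0.031250.
d = −0.5·ln(0.343750) − 0.25·ln(0.937500) = −0.5·(-1.067841) − 0.25·(-0.064539) = 0.5501.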